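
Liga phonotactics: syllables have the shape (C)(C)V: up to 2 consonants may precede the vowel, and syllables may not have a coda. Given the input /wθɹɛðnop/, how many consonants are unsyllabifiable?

Under (C)(C)V, the unsyllabifiable consonants are /w/, /p/ (no codas are permitted; onsets may contain at most 2 consonants).

2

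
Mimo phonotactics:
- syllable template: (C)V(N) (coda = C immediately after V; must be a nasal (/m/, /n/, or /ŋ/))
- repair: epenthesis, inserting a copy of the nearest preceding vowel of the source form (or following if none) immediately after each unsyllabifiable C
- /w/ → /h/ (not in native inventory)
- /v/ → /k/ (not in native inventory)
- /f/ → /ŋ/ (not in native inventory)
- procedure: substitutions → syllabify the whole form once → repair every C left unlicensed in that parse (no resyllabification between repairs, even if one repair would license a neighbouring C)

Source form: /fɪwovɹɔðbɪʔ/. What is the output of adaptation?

ŋɪhokoɹɔðɔbɪʔɪ

Substitution: /f/ → /ŋ/, /w/ → /h/, /v/ → /k/, giving /ŋɪhokɹɔðbɪʔ/.
The consonants /k/, /ð/, /ʔ/ cannot be parsed into a legal (C)V(N) syllable (only a nasal (/m/, /n/, or /ŋ/) is licensed in coda position; onsets are limited to one consonant).
Epenthesis after each stranded consonant: /k/ → /ko/, /ð/ → /ðɔ/, /ʔ/ → /ʔɪ/.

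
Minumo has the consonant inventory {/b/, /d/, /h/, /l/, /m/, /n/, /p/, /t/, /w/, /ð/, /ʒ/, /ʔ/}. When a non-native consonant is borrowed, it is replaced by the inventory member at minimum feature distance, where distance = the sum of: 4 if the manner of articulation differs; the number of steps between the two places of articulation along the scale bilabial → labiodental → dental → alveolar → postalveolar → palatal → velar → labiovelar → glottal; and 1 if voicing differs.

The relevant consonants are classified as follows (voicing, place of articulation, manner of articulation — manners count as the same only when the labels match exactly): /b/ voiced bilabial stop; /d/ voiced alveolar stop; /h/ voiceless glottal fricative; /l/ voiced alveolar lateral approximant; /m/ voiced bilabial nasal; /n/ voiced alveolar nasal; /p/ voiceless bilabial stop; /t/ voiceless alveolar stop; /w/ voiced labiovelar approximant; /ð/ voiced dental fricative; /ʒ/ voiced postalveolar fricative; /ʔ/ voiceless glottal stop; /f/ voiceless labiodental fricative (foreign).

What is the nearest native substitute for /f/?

ð

/ð/ is closest: same manner (fricative), place distance 1 (labiodental→dental), voicing differs (+1); total 2. Next closest is /ʒ/ at distance 4.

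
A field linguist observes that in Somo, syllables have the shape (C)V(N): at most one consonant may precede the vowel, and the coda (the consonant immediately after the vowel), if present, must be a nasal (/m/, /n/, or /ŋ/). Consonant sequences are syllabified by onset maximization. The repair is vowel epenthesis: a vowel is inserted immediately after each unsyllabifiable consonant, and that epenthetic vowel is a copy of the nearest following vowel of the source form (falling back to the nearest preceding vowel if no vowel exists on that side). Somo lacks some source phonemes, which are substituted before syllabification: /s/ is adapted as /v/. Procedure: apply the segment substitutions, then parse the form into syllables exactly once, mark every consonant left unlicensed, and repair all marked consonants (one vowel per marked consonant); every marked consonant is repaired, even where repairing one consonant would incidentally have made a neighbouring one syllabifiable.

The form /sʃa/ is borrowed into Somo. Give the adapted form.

Substitution: /s/ → /v/, giving /vʃa/.
The consonants /v/ cannot be parsed into a legal (C)V(N) syllable (only a nasal (/m/, /n/, or /ŋ/) is licensed in coda position; onsets are limited to one consonant).
Epenthesis after each stranded consonant: /v/ → /va/.

vaʃa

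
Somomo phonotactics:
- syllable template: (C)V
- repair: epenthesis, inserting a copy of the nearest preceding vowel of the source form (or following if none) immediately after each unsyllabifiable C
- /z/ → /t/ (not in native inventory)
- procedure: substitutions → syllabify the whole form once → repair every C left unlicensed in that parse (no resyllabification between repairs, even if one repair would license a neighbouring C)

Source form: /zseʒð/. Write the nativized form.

Substitution: /z/ → /t/, giving /tseʒð/.
The consonants /t/, /ʒ/, /ð/ cannot be parsed into a legal (C)V syllable (no codas are permitted; onsets are limited to one consonant).
Each unlicensed consonant becomes the onset of a new syllable: /t/ → /te/, /ʒ/ → /ʒe/, /ð/ → /ðe/.

teseʒeðe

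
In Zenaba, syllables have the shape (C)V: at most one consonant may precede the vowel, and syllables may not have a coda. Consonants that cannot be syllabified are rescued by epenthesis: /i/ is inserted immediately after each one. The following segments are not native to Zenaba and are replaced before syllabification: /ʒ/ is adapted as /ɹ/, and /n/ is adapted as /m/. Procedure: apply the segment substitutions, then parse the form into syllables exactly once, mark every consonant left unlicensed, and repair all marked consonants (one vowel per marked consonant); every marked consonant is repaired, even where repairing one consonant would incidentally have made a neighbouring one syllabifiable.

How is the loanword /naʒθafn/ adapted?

maɹiθafimi

Substitution: /n/ → /m/, /ʒ/ → /ɹ/, giving /maɹθafm/.
Syllabifying with onset maximization leaves /ɹ/, /f/, /m/ stranded (no codas are permitted; onsets are limited to one consonant).
Epenthesis after each stranded consonant: /ɹ/ → /ɹi/, /f/ → /fi/, /m/ → /mi/.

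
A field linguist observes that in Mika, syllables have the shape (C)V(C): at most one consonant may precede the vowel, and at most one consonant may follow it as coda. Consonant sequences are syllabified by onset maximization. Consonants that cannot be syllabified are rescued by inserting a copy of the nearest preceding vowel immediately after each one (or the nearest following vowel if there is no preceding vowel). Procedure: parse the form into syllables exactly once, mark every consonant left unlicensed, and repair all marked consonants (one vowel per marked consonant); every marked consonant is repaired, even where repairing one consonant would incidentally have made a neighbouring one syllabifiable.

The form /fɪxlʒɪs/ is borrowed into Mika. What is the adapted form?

fɪxlɪʒɪs

Under (C)V(C), the unsyllabifiable consonants are /l/ (at most one coda consonant is licensed; onsets are limited to one consonant).
Each unlicensed consonant becomes the onset of a new syllable: /l/ → /lɪ/.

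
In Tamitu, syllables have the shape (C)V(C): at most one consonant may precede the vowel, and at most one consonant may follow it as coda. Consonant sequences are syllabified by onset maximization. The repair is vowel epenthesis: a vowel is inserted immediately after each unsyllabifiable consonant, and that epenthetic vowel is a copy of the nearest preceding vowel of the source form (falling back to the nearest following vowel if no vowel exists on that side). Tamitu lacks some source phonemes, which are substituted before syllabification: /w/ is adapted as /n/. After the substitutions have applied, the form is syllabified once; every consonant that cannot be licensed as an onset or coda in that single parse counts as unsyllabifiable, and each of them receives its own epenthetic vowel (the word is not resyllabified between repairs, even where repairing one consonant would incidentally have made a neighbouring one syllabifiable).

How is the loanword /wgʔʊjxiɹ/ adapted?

Substitution: /w/ → /n/, giving /ngʔʊjxiɹ/.
Under (C)V(C), the unsyllabifiable consonants are /n/, /g/ (at most one coda consonant is licensed; onsets are limited to one consonant).
Each unlicensed consonant becomes the onset of a new syllable: /n/ → /nʊ/, /g/ → /gʊ/.

nʊgʊʔʊjxiɹ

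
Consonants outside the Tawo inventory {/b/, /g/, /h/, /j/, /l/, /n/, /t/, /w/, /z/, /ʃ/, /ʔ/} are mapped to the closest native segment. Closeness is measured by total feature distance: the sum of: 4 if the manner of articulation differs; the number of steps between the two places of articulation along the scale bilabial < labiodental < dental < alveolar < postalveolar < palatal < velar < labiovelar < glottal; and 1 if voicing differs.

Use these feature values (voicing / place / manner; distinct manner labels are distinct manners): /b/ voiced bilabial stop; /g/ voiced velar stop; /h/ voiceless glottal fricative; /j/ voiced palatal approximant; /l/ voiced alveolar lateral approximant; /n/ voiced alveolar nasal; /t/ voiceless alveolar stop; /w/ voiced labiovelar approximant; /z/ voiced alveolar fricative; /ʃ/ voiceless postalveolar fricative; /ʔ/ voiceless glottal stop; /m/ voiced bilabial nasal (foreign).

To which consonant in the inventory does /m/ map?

/n/ is closest: same manner (nasal), place distance 3 (bilabial→alveolar), same voicing; total 3. Next closest is /b/ at distance 4.

n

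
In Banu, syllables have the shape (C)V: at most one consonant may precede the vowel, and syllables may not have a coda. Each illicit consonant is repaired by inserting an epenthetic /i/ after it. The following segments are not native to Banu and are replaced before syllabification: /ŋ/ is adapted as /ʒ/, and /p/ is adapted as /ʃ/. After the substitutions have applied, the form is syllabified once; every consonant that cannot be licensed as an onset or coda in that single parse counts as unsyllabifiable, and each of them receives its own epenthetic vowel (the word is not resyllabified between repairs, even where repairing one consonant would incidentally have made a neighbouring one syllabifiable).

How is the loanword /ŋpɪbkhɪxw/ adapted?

Substitution: /ŋ/ → /ʒ/, /p/ → /ʃ/, giving /ʒʃɪbkhɪxw/.
Under (C)V, the unsyllabifiable consonants are /ʒ/, /b/, /k/, /x/, /w/ (no codas are permitted; onsets are limited to one consonant).
Inserting the epenthetic vowel yields /ʒ/ → /ʒi/, /b/ → /bi/, /k/ → /ki/, /x/ → /xi/, /w/ → /wi/.

ʒiʃɪbikihɪxiwi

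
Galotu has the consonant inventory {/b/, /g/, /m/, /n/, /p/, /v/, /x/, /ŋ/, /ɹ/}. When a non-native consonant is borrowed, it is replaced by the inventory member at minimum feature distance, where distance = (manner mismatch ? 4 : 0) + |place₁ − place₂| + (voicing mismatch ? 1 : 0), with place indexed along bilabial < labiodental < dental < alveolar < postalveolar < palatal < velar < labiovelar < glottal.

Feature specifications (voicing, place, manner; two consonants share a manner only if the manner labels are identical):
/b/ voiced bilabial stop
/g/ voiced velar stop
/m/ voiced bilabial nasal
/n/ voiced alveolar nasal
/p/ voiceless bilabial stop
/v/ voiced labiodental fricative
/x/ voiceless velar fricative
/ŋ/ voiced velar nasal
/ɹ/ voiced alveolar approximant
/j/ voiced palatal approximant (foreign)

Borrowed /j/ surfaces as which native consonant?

/ɹ/ is closest: same manner (approximant), place distance 2 (palatal→alveolar), same voicing; total 2. Next closest is /g/ at distance 5.

ɹ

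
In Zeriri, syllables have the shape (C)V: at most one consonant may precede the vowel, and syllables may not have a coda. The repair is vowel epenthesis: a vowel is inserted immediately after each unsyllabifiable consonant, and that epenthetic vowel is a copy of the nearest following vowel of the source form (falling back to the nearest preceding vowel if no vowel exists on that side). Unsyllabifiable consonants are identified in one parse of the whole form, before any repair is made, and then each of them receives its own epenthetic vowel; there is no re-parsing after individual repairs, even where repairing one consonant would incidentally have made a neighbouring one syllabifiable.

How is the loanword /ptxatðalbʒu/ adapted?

The consonants /p/, /t/, /t/, /l/, /b/ cannot be parsed into a legal (C)V syllable (no codas are permitted; onsets are limited to one consonant).
Epenthesis after each stranded consonant: /p/ → /pa/, /t/ → /ta/, /t/ → /ta/, /l/ → /lu/, /b/ → /bu/.

pataxataðalubuʒu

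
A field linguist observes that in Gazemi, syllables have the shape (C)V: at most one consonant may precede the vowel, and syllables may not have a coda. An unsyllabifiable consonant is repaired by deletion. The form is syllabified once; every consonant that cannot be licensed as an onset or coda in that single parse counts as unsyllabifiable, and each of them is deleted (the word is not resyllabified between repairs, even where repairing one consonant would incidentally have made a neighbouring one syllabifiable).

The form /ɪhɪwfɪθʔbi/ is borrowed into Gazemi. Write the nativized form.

ɪhɪfɪbi

Syllabifying with onset maximization leaves /w/, /θ/, /ʔ/ stranded (no codas are permitted; onsets are limited to one consonant).
Each unlicensed consonant is deleted: /w/, /θ/, /ʔ/.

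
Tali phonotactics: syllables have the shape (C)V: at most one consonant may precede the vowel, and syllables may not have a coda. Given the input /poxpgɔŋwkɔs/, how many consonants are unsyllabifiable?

Under (C)V, the unsyllabifiable consonants are /x/, /p/, /ŋ/, /w/, /s/ (no codas are permitted; onsets are limited to one consonant).

5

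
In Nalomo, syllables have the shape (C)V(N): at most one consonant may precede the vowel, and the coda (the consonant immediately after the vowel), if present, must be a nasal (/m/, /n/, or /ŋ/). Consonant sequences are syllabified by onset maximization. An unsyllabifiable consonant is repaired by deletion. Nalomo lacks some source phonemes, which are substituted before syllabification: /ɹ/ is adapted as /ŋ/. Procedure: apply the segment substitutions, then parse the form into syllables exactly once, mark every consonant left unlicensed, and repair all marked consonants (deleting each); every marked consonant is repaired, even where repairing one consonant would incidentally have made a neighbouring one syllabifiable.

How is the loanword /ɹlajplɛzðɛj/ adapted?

lalɛðɛ

Substitution: /ɹ/ → /ŋ/, giving /ŋlajplɛzðɛj/.
Syllabifying with onset maximization leaves /ŋ/, /j/, /p/, /z/, /j/ stranded (only a nasal (/m/, /n/, or /ŋ/) is licensed in coda position; onsets are limited to one consonant).
Deleting the stranded consonants removes /ŋ/, /j/, /p/, /z/, /j/.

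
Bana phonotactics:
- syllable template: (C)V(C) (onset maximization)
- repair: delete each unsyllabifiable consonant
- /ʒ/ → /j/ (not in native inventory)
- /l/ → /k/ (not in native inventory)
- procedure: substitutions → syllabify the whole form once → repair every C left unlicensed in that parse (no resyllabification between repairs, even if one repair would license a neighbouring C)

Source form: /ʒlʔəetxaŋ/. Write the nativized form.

ʔəetxaŋ

Substitution: /ʒ/ → /j/, /l/ → /k/, giving /jkʔəetxaŋ/.
Under (C)V(C), the unsyllabifiable consonants are /j/, /k/ (at most one coda consonant is licensed; onsets are limited to one consonant).
Each unlicensed consonant is deleted: /j/, /k/.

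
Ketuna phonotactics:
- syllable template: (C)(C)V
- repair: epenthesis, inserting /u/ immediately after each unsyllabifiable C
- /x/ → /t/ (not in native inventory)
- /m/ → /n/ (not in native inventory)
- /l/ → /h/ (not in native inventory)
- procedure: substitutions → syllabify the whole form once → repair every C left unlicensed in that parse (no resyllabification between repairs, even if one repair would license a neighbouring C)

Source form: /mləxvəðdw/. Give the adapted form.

nhətvəðuduwu

Substitution: /m/ → /n/, /l/ → /h/, /x/ → /t/, giving /nhətvəðdw/.
Syllabifying with onset maximization leaves /ð/, /d/, /w/ stranded (no codas are permitted; onsets may contain at most 2 consonants).
Epenthesis after each stranded consonant: /ð/ → /ðu/, /d/ → /du/, /w/ → /wu/.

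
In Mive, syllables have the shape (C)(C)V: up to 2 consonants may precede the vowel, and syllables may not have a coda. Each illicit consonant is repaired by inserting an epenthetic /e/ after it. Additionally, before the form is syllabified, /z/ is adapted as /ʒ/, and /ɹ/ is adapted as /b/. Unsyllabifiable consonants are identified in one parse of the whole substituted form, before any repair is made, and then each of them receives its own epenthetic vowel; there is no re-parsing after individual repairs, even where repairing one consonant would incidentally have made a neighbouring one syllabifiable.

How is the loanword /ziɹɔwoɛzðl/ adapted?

Substitution: /z/ → /ʒ/, /ɹ/ → /b/, giving /ʒibɔwoɛʒðl/.
Under (C)(C)V, the unsyllabifiable consonants are /ʒ/, /ð/, /l/ (no codas are permitted; onsets may contain at most 2 consonants).
Inserting the epenthetic vowel yields /ʒ/ → /ʒe/, /ð/ → /ðe/, /l/ → /le/.

ʒibɔwoɛʒeðele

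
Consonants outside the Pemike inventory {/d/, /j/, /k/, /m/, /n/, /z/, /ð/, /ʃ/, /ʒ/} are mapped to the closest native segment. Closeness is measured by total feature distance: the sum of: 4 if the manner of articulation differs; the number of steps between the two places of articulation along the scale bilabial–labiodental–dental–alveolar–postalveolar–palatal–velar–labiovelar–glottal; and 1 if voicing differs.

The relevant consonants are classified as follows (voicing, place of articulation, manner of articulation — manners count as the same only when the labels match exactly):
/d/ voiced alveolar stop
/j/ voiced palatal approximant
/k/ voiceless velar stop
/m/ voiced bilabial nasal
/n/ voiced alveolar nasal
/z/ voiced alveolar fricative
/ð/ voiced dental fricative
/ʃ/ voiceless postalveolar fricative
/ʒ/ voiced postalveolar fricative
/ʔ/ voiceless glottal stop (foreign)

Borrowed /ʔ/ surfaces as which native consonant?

/k/ is closest: same manner (stop), place distance 2 (glottal→velar), same voicing; total 2. Next closest is /d/ at distance 6.

k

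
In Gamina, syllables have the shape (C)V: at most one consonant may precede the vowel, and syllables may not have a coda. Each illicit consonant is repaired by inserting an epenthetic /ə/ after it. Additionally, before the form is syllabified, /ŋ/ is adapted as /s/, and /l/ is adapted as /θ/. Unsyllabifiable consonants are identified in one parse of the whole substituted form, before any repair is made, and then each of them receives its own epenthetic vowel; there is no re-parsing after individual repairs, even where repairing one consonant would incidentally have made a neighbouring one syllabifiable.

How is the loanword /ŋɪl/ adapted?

Substitution: /ŋ/ → /s/, /l/ → /θ/, giving /sɪθ/.
Syllabifying with onset maximization leaves /θ/ stranded (no codas are permitted; onsets are limited to one consonant).
Epenthesis after each stranded consonant: /θ/ → /θə/.

sɪθə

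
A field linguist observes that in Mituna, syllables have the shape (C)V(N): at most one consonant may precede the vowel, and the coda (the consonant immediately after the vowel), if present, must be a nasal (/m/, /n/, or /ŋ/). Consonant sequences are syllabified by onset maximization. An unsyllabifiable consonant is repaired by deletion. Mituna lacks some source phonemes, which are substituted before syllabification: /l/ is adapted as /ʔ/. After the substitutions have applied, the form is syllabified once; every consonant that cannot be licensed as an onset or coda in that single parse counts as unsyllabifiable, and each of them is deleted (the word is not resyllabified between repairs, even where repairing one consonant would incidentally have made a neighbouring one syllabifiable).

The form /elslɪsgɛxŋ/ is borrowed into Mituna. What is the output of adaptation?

Substitution: /l/ → /ʔ/, giving /eʔsʔɪsgɛxŋ/.
Syllabifying with onset maximization leaves /ʔ/, /s/, /s/, /x/, /ŋ/ stranded (only a nasal (/m/, /n/, or /ŋ/) is licensed in coda position; onsets are limited to one consonant).
Deletion applies to /ʔ/, /s/, /s/, /x/, /ŋ/.

eʔɪgɛ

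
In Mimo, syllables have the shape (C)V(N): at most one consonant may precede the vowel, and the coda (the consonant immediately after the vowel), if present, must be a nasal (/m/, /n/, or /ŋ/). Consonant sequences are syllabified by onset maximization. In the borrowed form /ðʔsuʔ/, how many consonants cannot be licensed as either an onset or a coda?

3

Under (C)V(N), the unsyllabifiable consonants are /ð/, /ʔ/, /ʔ/ (only a nasal (/m/, /n/, or /ŋ/) is licensed in coda position; onsets are limited to one consonant).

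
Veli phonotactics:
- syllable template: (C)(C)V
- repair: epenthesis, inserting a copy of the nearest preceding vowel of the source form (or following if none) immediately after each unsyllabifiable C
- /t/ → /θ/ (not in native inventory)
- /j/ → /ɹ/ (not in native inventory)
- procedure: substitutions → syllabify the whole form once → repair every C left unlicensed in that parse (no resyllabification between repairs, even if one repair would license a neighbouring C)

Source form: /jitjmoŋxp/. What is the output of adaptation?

Substitution: /j/ → /ɹ/, /t/ → /θ/, giving /ɹiθɹmoŋxp/.
Under (C)(C)V, the unsyllabifiable consonants are /θ/, /ŋ/, /x/, /p/ (no codas are permitted; onsets may contain at most 2 consonants).
Epenthesis after each stranded consonant: /θ/ → /θi/, /ŋ/ → /ŋo/, /x/ → /xo/, /p/ → /po/.

ɹiθiɹmoŋoxopo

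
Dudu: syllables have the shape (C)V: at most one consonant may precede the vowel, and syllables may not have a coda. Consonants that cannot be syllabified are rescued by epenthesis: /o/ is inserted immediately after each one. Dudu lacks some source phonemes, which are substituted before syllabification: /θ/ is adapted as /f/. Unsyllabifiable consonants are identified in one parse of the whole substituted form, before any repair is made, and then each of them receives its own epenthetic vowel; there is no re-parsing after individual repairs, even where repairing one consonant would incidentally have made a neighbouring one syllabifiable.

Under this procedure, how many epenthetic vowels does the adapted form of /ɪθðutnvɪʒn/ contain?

After substitution the input is /ɪfðutnvɪʒn/.
The unsyllabifiable consonants are /f/, /t/, /n/, /ʒ/, /n/; each receives one epenthetic vowel.

5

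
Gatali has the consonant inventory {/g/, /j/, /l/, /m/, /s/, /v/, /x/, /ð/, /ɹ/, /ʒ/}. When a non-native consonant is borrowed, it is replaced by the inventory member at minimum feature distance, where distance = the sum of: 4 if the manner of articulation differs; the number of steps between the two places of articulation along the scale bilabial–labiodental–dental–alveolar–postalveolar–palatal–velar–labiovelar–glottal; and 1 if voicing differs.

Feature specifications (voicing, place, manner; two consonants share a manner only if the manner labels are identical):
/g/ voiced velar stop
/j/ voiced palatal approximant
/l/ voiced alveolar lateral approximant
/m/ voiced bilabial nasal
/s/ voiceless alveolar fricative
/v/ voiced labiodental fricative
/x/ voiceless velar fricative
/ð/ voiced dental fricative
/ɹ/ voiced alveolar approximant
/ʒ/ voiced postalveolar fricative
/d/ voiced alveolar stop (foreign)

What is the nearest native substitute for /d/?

g

/g/ is closest: same manner (stop), place distance 3 (alveolar→velar), same voicing; total 3. Next closest is /l/ at distance 4.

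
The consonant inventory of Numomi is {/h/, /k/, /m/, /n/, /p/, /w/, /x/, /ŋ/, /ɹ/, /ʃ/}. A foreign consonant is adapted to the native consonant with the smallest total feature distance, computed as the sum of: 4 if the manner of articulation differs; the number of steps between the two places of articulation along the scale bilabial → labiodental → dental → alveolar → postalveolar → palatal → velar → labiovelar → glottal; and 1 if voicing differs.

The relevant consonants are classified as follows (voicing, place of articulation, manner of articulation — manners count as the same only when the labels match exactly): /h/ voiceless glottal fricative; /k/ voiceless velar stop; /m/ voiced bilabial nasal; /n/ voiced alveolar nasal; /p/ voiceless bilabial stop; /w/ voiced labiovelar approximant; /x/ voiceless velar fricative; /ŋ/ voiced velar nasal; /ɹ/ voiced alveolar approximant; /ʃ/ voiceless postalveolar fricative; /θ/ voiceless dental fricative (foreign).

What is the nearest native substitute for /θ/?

ʃ

/ʃ/ is closest: same manner (fricative), place distance 2 (dental→postalveolar), same voicing; total 2. Next closest is /x/ at distance 4.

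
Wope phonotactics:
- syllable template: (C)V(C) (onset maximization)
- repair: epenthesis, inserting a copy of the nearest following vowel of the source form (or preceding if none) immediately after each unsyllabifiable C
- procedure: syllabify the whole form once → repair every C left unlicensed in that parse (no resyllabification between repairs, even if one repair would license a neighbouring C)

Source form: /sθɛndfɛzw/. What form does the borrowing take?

Syllabifying with onset maximization leaves /s/, /d/, /w/ stranded (at most one coda consonant is licensed; onsets are limited to one consonant).
Epenthesis after each stranded consonant: /s/ → /sɛ/, /d/ → /dɛ/, /w/ → /wɛ/.

sɛθɛndɛfɛzwɛ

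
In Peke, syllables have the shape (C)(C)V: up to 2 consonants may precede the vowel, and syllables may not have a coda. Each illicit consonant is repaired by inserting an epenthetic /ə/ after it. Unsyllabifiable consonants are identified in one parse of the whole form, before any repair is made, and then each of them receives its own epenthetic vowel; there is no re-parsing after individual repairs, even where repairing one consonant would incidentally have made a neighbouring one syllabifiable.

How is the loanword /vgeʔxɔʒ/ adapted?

Syllabifying with onset maximization leaves /ʒ/ stranded (no codas are permitted; onsets may contain at most 2 consonants).
Inserting the epenthetic vowel yields /ʒ/ → /ʒə/.

vgeʔxɔʒə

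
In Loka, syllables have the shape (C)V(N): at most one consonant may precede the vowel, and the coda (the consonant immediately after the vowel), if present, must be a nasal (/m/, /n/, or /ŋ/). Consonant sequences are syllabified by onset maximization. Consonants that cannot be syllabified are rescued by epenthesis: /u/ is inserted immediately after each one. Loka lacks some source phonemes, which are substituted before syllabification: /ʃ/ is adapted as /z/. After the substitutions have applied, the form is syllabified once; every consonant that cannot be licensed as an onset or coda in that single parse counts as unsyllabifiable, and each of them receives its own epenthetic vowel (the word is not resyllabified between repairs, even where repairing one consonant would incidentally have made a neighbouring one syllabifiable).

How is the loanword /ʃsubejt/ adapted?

zusubejutu

Substitution: /ʃ/ → /z/, giving /zsubejt/.
Under (C)V(N), the unsyllabifiable consonants are /z/, /j/, /t/ (only a nasal (/m/, /n/, or /ŋ/) is licensed in coda position; onsets are limited to one consonant).
Inserting the epenthetic vowel yields /z/ → /zu/, /j/ → /ju/, /t/ → /tu/.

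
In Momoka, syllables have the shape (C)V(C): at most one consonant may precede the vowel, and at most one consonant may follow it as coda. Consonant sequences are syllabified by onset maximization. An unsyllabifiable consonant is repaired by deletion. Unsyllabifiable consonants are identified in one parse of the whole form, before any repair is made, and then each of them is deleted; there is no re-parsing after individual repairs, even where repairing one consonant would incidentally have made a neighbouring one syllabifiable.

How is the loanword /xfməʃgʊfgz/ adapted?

məʃgʊf

The consonants /x/, /f/, /g/, /z/ cannot be parsed into a legal (C)V(C) syllable (at most one coda consonant is licensed; onsets are limited to one consonant).
Deleting the stranded consonants removes /x/, /f/, /g/, /z/.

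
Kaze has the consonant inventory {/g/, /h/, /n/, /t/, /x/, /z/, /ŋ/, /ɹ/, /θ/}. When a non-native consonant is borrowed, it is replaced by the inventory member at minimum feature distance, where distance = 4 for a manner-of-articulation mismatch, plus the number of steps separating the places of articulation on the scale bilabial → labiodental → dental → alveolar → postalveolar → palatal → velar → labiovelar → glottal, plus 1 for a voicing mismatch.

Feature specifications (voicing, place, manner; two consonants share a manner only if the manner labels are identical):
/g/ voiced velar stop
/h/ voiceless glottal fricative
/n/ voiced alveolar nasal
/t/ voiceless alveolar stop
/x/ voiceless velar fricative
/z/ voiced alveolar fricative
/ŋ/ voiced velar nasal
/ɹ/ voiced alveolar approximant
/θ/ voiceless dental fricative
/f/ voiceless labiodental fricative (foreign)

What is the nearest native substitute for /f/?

/θ/ is closest: same manner (fricative), place distance 1 (labiodental→dental), same voicing; total 1. Next closest is /z/ at distance 3.

θ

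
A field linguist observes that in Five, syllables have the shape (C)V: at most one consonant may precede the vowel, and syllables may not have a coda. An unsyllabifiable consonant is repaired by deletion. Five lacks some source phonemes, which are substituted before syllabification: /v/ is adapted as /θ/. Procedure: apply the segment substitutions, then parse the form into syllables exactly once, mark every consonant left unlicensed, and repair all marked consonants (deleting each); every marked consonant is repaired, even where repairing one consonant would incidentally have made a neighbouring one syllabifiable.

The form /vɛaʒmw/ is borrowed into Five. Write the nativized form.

θɛa

Substitution: /v/ → /θ/, giving /θɛaʒmw/.
Syllabifying with onset maximization leaves /ʒ/, /m/, /w/ stranded (no codas are permitted; onsets are limited to one consonant).
Deleting the stranded consonants removes /ʒ/, /m/, /w/.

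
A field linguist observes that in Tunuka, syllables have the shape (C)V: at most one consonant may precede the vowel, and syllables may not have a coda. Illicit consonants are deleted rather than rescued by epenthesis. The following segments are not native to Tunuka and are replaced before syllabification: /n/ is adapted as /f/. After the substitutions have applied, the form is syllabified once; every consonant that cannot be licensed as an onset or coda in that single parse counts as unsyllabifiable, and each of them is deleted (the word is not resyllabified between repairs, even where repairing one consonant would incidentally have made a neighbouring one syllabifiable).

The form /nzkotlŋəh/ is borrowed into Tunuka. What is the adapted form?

Substitution: /n/ → /f/, giving /fzkotlŋəh/.
Under (C)V, the unsyllabifiable consonants are /f/, /z/, /t/, /l/, /h/ (no codas are permitted; onsets are limited to one consonant).
Deleting the stranded consonants removes /f/, /z/, /t/, /l/, /h/.

koŋə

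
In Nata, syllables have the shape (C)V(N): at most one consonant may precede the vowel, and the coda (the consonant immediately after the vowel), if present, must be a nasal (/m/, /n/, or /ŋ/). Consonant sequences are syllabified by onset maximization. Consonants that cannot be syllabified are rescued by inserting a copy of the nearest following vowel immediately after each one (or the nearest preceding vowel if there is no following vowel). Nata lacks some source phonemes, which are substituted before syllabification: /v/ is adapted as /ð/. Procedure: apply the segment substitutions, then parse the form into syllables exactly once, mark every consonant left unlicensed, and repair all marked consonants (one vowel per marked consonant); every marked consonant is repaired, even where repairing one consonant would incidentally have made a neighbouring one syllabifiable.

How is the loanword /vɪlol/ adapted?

ðɪlolo

Substitution: /v/ → /ð/, giving /ðɪlol/.
Under (C)V(N), the unsyllabifiable consonants are /l/ (only a nasal (/m/, /n/, or /ŋ/) is licensed in coda position; onsets are limited to one consonant).
Each unlicensed consonant becomes the onset of a new syllable: /l/ → /lo/.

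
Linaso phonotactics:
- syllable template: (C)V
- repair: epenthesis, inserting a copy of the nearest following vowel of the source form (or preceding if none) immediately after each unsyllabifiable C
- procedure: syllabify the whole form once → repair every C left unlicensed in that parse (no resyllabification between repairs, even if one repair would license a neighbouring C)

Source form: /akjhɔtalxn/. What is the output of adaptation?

Under (C)V, the unsyllabifiable consonants are /k/, /j/, /l/, /x/, /n/ (no codas are permitted; onsets are limited to one consonant).
Each unlicensed consonant becomes the onset of a new syllable: /k/ → /kɔ/, /j/ → /jɔ/, /l/ → /la/, /x/ → /xa/, /n/ → /na/.

akɔjɔhɔtalaxana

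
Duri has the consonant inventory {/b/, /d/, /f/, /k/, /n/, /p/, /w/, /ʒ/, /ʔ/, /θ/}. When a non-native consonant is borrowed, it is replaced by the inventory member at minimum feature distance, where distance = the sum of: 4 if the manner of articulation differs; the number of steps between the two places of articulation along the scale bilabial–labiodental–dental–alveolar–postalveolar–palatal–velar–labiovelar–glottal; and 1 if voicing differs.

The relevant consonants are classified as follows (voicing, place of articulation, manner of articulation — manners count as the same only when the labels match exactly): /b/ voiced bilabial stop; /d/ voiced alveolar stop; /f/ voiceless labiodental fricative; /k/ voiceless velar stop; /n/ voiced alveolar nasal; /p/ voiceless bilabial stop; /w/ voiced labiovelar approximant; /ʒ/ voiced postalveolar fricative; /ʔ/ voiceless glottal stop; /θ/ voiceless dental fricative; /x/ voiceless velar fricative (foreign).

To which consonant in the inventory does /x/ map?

/ʒ/ is closest: same manner (fricative), place distance 2 (velar→postalveolar), voicing differs (+1); total 3. Next closest is /k/ at distance 4.

ʒ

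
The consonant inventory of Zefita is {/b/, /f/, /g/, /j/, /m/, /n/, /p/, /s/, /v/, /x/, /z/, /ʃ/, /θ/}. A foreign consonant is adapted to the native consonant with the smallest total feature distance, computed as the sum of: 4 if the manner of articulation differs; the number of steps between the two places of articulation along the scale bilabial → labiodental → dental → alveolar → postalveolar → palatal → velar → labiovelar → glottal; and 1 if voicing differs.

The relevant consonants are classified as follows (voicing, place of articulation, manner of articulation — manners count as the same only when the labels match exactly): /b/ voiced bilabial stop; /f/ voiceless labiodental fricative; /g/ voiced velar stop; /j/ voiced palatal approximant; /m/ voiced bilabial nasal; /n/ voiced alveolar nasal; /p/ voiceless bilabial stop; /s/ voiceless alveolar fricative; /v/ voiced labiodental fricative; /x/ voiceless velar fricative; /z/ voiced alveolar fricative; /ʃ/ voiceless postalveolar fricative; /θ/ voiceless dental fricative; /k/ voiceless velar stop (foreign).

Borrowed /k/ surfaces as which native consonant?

g

/g/ is closest: same manner (stop), place distance 0 (velar→velar), voicing differs (+1); total 1. Next closest is /x/ at distance 4.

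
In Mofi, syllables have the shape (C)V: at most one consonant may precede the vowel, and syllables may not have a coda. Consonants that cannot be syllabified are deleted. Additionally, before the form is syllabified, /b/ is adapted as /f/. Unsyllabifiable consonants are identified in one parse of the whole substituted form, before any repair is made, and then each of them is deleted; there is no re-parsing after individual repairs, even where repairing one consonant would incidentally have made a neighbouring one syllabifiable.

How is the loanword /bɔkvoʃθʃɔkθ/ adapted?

fɔvoʃɔ

Substitution: /b/ → /f/, giving /fɔkvoʃθʃɔkθ/.
Under (C)V, the unsyllabifiable consonants are /k/, /ʃ/, /θ/, /k/, /θ/ (no codas are permitted; onsets are limited to one consonant).
Deleting the stranded consonants removes /k/, /ʃ/, /θ/, /k/, /θ/.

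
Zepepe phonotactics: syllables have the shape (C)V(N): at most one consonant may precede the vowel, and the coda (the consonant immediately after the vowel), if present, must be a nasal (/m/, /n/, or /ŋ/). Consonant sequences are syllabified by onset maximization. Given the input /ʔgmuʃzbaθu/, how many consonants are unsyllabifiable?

4

The consonants /ʔ/, /g/, /ʃ/, /z/ cannot be parsed into a legal (C)V(N) syllable (only a nasal (/m/, /n/, or /ŋ/) is licensed in coda position; onsets are limited to one consonant).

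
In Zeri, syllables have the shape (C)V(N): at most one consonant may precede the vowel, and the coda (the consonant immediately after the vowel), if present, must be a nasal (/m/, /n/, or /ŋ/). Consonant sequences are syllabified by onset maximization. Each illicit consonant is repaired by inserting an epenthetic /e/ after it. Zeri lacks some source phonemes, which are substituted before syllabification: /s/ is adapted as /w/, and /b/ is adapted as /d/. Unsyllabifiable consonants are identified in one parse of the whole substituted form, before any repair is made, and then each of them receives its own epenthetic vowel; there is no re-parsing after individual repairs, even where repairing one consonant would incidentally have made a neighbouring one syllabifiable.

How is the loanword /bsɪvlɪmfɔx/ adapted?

dewɪvelɪmfɔxe

Substitution: /b/ → /d/, /s/ → /w/, giving /dwɪvlɪmfɔx/.
Syllabifying with onset maximization leaves /d/, /v/, /x/ stranded (only a nasal (/m/, /n/, or /ŋ/) is licensed in coda position; onsets are limited to one consonant).
Inserting the epenthetic vowel yields /d/ → /de/, /v/ → /ve/, /x/ → /xe/.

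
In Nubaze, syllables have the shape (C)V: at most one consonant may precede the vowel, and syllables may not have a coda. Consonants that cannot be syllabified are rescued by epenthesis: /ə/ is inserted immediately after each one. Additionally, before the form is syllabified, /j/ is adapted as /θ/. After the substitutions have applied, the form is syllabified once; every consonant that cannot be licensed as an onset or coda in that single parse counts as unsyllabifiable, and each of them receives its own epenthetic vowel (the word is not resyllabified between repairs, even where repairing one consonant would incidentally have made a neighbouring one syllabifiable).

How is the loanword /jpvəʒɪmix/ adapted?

θəpəvəʒɪmixə

Substitution: /j/ → /θ/, giving /θpvəʒɪmix/.
Syllabifying with onset maximization leaves /θ/, /p/, /x/ stranded (no codas are permitted; onsets are limited to one consonant).
Inserting the epenthetic vowel yields /θ/ → /θə/, /p/ → /pə/, /x/ → /xə/.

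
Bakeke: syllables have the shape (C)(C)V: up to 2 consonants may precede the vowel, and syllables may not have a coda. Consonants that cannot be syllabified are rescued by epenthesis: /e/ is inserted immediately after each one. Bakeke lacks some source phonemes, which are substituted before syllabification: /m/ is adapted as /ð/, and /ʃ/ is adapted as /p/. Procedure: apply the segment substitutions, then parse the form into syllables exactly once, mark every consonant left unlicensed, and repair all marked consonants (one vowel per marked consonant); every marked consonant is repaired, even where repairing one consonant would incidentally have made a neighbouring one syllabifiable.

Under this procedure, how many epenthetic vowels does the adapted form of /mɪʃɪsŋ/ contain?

After substitution the input is /ðɪpɪsŋ/.
The unsyllabifiable consonants are /s/, /ŋ/; each receives one epenthetic vowel.

2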